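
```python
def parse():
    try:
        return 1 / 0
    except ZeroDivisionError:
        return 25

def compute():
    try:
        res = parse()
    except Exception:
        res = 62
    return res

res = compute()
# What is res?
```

Step-by-step execution trace:
1. `compute()` calls `parse()`.
2. In parse: `1 / 0` raises ZeroDivisionError; `except ZeroDivisionError` catches it → returns 25.
3. In compute: `res = parse()` → res = 25. No exception reaches compute.
4. `except Exception` is skipped; compute returns 25.
5. res = 25.
Result: 25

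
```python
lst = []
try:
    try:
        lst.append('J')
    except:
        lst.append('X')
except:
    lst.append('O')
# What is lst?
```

Step-by-step execution trace:
1. Inner try: `lst.append('J')` → lst = ['J']. No exception raised.
2. Inner `except` is skipped.
3. Inner try completes normally; outer `except` is skipped.
Result: ['J']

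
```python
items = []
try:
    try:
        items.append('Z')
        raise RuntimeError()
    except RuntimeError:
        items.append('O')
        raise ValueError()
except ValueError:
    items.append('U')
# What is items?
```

Step-by-step execution trace:
1. Inner try: `items.append('Z')` → items = ['Z'].
2. `raise RuntimeError()` raises RuntimeError.
3. Inner `except RuntimeError` matches → `items.append('O')` → items = ['Z', 'O'].
4. `raise ValueError()` raises ValueError; propagates to outer try.
5. Outer `except ValueError` matches → `items.append('U')` → items = ['Z', 'O', 'U'].
Result: ['Z', 'O', 'U']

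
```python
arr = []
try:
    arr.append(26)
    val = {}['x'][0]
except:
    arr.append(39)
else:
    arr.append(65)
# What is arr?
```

Step-by-step execution trace:
1. try: `arr.append(26)` → arr = [26].
2. `val = {}['x'][0]` raises KeyError.
3. bare `except` matches → `arr.append(39)` → arr = [26, 39].
4. `else` is skipped (an exception was raised).
Result: [26, 39]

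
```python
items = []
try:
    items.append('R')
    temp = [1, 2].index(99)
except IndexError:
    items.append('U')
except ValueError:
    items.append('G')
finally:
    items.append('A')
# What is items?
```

Step-by-step execution trace:
1. try: `items.append('R')` → items = ['R'].
2. `temp = [1, 2].index(99)` raises ValueError.
3. `except IndexError` does not match ValueError; skipped.
4. `except ValueError` matches → `items.append('G')` → items = ['R', 'G'].
5. finally always runs: `items.append('A')` → items = ['R', 'G', 'A'].
Result: ['R', 'G', 'A']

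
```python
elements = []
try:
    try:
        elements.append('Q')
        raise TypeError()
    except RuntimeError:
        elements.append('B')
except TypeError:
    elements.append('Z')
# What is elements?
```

Step-by-step execution trace:
1. Inner try: `elements.append('Q')` → elements = ['Q'].
2. `raise TypeError()` raises TypeError.
3. Inner `except RuntimeError` does not match TypeError; exception propagates to outer try.
4. Outer `except TypeError` matches → `elements.append('Z')` → elements = ['Q', 'Z'].
Result: ['Q', 'Z']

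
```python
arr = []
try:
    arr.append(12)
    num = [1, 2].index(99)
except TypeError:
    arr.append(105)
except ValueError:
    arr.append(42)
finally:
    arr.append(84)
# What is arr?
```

Step-by-step execution trace:
1. try: `arr.append(12)` → arr = [12].
2. `num = [1, 2].index(99)` raises ValueError.
3. `except TypeError` does not match ValueError; skipped.
4. `except ValueError` matches → `arr.append(42)` → arr = [12, 42].
5. finally always runs: `arr.append(84)` → arr = [12, 42, 84].
Result: [12, 42, 84]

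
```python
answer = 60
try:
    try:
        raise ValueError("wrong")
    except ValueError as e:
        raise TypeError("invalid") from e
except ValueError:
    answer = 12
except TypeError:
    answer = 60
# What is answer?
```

Step-by-step execution trace:
1. Inner try raises ValueError; inner `except ValueError as e` catches it.
2. `raise TypeError(...) from e` raises TypeError (ValueError is attached as __cause__, but only TypeError is active).
3. Outer `except ValueError` does not match TypeError; skipped.
4. Outer `except TypeError` matches → answer = 60.
Result: 60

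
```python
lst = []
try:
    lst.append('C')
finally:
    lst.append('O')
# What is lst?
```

Step-by-step execution trace:
1. try: `lst.append('C')` → lst = ['C'].
2. The try body completes without raising.
3. finally always runs: `lst.append('O')` → lst = ['C', 'O'].
Result: ['C', 'O']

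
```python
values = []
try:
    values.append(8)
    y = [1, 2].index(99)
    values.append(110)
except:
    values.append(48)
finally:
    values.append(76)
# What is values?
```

Step-by-step execution trace:
1. try: `values.append(8)` → values = [8].
2. `y = [1, 2].index(99)` raises ValueError; `values.append(110)` is not reached.
3. bare `except` matches → `values.append(48)` → values = [8, 48].
4. finally always runs: `values.append(76)` → values = [8, 48, 76].
Result: [8, 48, 76]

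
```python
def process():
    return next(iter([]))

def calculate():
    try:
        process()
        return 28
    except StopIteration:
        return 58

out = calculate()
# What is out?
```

Step-by-step execution trace:
1. `calculate()` calls `process()`.
2. `process()` evaluates `next(iter([]))`, which raises StopIteration; it propagates to the caller.
3. `return 28` is not reached.
4. `except StopIteration` in calculate matches → returns 58.
5. out = 58.
Result: 58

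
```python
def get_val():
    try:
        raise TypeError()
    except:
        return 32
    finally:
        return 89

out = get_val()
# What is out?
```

Step-by-step execution trace:
1. `get_val()` enters try: `raise TypeError()` raises TypeError.
2. bare `except` matches → `return 32` sets pending return value 32.
3. Before returning, `finally: return 89` runs and overrides the pending return.
4. get_val() returns 89 → out = 89.
Result: 89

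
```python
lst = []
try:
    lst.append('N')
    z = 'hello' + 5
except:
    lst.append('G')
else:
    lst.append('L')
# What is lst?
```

Step-by-step execution trace:
1. try: `lst.append('N')` → lst = ['N'].
2. `z = 'hello' + 5` raises TypeError.
3. bare `except` matches → `lst.append('G')` → lst = ['N', 'G'].
4. `else` is skipped (an exception was raised).
Result: ['N', 'G']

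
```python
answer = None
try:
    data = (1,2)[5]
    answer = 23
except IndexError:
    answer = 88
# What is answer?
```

Step-by-step execution trace:
1. `data = (1,2)[5]` raises IndexError.
2. `answer = 23` is not reached.
3. `except IndexError` matches → answer = 88.
Result: 88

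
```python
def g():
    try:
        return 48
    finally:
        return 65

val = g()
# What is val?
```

Step-by-step execution trace:
1. `g()` enters try: `return 48` sets pending return value 48.
2. Before returning, `finally: return 65` runs and overrides the pending return.
3. g() returns 65 → val = 65.
Result: 65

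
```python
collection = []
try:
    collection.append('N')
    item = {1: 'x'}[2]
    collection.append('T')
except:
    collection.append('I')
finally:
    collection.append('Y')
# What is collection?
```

Step-by-step execution trace:
1. try: `collection.append('N')` → collection = ['N'].
2. `item = {1: 'x'}[2]` raises KeyError; `collection.append('T')` is not reached.
3. bare `except` matches → `collection.append('I')` → collection = ['N', 'I'].
4. finally always runs: `collection.append('Y')` → collection = ['N', 'I', 'Y'].
Result: ['N', 'I', 'Y']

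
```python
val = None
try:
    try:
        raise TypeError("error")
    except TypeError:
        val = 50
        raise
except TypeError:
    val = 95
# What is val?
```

Step-by-step execution trace:
1. Inner try: `raise TypeError("error")` raises TypeError.
2. Inner `except TypeError` matches → val = 50.
3. bare `raise` re-raises the same TypeError.
4. Outer `except TypeError` matches → val = 95.
Result: 95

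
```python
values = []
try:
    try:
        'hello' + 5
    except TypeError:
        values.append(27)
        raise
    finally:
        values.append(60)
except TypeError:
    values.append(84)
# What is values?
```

Step-by-step execution trace:
1. Inner try: `'hello' + 5` raises TypeError.
2. Inner `except TypeError` matches → `values.append(27)` → values = [27].
3. bare `raise` re-raises TypeError.
4. Inner `finally` runs during unwinding: `values.append(60)` → values = [27, 60].
5. Outer `except TypeError` matches → `values.append(84)` → values = [27, 60, 84].
Result: [27, 60, 84]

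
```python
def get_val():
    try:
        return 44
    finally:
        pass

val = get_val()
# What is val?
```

Step-by-step execution trace:
1. `get_val()` enters try: `return 44` sets pending return value 44.
2. Before returning, `finally: pass` runs (no effect).
3. get_val() returns 44 → val = 44.
Result: 44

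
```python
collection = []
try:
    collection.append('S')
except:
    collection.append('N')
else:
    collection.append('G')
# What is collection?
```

Step-by-step execution trace:
1. try: `collection.append('S')` → collection = ['S']. No exception raised.
2. `except` is skipped.
3. `else` runs (try completed without exception): `collection.append('G')` → collection = ['S', 'G'].
Result: ['S', 'G']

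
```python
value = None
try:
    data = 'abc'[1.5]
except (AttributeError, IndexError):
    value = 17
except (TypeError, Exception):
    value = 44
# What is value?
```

Step-by-step execution trace:
1. `data = 'abc'[1.5]` raises TypeError.
2. `except (AttributeError, IndexError)` does not match TypeError; skipped.
3. `except (TypeError, Exception)` matches (TypeError is in the tuple) → value = 44.
Result: 44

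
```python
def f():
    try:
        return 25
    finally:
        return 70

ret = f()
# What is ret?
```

Step-by-step execution trace:
1. `f()` enters try: `return 25` sets pending return value 25.
2. Before returning, `finally: return 70` runs and overrides the pending return.
3. f() returns 70 → ret = 70.
Result: 70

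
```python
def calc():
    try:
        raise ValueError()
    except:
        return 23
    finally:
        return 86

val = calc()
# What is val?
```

Step-by-step execution trace:
1. `calc()` enters try: `raise ValueError()` raises ValueError.
2. bare `except` matches → `return 23` sets pending return value 23.
3. Before returning, `finally: return 86` runs and overrides the pending return.
4. calc() returns 86 → val = 86.
Result: 86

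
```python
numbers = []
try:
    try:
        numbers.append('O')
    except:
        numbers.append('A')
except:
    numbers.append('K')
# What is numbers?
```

Step-by-step execution trace:
1. Inner try: `numbers.append('O')` → numbers = ['O']. No exception raised.
2. Inner `except` is skipped.
3. Inner try completes normally; outer `except` is skipped.
Result: ['O']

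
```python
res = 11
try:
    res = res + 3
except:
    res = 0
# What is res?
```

Step-by-step execution trace:
1. res starts at 11.
2. try: `res = res + 3` → res = 14. No exception raised.
3. `except` is skipped.
Result: 14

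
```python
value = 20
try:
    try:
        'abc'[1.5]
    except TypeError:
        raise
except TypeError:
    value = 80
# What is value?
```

Step-by-step execution trace:
1. Inner try: `'abc'[1.5]` raises TypeError.
2. Inner `except TypeError` matches; bare `raise` re-raises the same TypeError.
3. Outer `except TypeError` matches → value = 80.
Result: 80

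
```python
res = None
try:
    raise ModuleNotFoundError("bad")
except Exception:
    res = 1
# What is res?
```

Step-by-step execution trace:
1. `raise ModuleNotFoundError(...)` raises ModuleNotFoundError.
2. `except Exception` matches (ModuleNotFoundError is a subclass of Exception) → res = 1.
Result: 1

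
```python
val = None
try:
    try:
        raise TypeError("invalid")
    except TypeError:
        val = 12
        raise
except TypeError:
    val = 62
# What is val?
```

Step-by-step execution trace:
1. Inner try: `raise TypeError("invalid")` raises TypeError.
2. Inner `except TypeError` matches → val = 12.
3. bare `raise` re-raises the same TypeError.
4. Outer `except TypeError` matches → val = 62.
Result: 62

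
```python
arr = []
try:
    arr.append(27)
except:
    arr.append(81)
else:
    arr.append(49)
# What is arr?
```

Step-by-step execution trace:
1. try: `arr.append(27)` → arr = [27]. No exception raised.
2. `except` is skipped.
3. `else` runs (try completed without exception): `arr.append(49)` → arr = [27, 49].
Result: [27, 49]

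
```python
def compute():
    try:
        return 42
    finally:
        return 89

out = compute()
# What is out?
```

Step-by-step execution trace:
1. `compute()` enters try: `return 42` sets pending return value 42.
2. Before returning, `finally: return 89` runs and overrides the pending return.
3. compute() returns 89 → out = 89.
Result: 89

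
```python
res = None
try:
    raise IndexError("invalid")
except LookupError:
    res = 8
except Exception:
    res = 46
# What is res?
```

Step-by-step execution trace:
1. `raise IndexError(...)` raises IndexError.
2. `except LookupError` matches (IndexError is a subclass of LookupError) → res = 8.
3. `except Exception` is not reached.
Result: 8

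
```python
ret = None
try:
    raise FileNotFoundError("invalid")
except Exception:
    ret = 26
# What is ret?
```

Step-by-step execution trace:
1. `raise FileNotFoundError(...)` raises FileNotFoundError.
2. `except Exception` matches (FileNotFoundError is a subclass of Exception) → ret = 26.
Result: 26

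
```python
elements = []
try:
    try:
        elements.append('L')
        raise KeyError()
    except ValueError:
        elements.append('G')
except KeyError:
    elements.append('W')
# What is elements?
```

Step-by-step execution trace:
1. Inner try: `elements.append('L')` → elements = ['L'].
2. `raise KeyError()` raises KeyError.
3. Inner `except ValueError` does not match KeyError; exception propagates to outer try.
4. Outer `except KeyError` matches → `elements.append('W')` → elements = ['L', 'W'].
Result: ['L', 'W']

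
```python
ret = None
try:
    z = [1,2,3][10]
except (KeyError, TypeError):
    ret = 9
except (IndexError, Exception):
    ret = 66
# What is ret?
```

Step-by-step execution trace:
1. `z = [1,2,3][10]` raises IndexError.
2. `except (KeyError, TypeError)` does not match IndexError; skipped.
3. `except (IndexError, Exception)` matches (IndexError is in the tuple) → ret = 66.
Result: 66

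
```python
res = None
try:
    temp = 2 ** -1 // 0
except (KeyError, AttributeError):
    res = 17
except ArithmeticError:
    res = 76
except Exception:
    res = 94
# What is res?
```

Step-by-step execution trace:
1. `temp = 2 ** -1 // 0` raises ZeroDivisionError.
2. `except (KeyError, AttributeError)` does not match ZeroDivisionError; skipped.
3. `except ArithmeticError` matches (ZeroDivisionError is a subclass of ArithmeticError) → res = 76.
4. `except Exception` is not reached.
Result: 76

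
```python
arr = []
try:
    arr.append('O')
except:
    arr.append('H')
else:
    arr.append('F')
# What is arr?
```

Step-by-step execution trace:
1. try: `arr.append('O')` → arr = ['O']. No exception raised.
2. `except` is skipped.
3. `else` runs (try completed without exception): `arr.append('F')` → arr = ['O', 'F'].
Result: ['O', 'F']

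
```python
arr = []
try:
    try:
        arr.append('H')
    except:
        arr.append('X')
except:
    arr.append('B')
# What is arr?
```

Step-by-step execution trace:
1. Inner try: `arr.append('H')` → arr = ['H']. No exception raised.
2. Inner `except` is skipped.
3. Inner try completes normally; outer `except` is skipped.
Result: ['H']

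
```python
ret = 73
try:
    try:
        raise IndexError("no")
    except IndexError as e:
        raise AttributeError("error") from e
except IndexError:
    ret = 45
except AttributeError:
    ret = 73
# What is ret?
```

Step-by-step execution trace:
1. Inner try raises IndexError; inner `except IndexError as e` catches it.
2. `raise AttributeError(...) from e` raises AttributeError (IndexError is attached as __cause__, but only AttributeError is active).
3. Outer `except IndexError` does not match AttributeError; skipped.
4. Outer `except AttributeError` matches → ret = 73.
Result: 73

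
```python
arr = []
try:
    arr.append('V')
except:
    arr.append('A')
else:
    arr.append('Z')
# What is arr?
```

Step-by-step execution trace:
1. try: `arr.append('V')` → arr = ['V']. No exception raised.
2. `except` is skipped.
3. `else` runs (try completed without exception): `arr.append('Z')` → arr = ['V', 'Z'].
Result: ['V', 'Z']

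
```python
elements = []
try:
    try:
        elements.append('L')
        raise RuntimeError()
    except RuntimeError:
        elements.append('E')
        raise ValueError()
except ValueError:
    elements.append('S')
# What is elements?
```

Step-by-step execution trace:
1. Inner try: `elements.append('L')` → elements = ['L'].
2. `raise RuntimeError()` raises RuntimeError.
3. Inner `except RuntimeError` matches → `elements.append('E')` → elements = ['L', 'E'].
4. `raise ValueError()` raises ValueError; propagates to outer try.
5. Outer `except ValueError` matches → `elements.append('S')` → elements = ['L', 'E', 'S'].
Result: ['L', 'E', 'S']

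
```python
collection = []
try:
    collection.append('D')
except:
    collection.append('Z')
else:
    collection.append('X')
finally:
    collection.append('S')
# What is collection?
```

Step-by-step execution trace:
1. try: `collection.append('D')` → collection = ['D']. No exception raised.
2. `except` is skipped.
3. `else` runs: `collection.append('X')` → collection = ['D', 'X'].
4. `finally` always runs: `collection.append('S')` → collection = ['D', 'X', 'S'].
Result: ['D', 'X', 'S']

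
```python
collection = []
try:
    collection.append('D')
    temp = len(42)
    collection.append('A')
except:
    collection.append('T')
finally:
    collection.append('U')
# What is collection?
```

Step-by-step execution trace:
1. try: `collection.append('D')` → collection = ['D'].
2. `temp = len(42)` raises TypeError; `collection.append('A')` is not reached.
3. bare `except` matches → `collection.append('T')` → collection = ['D', 'T'].
4. finally always runs: `collection.append('U')` → collection = ['D', 'T', 'U'].
Result: ['D', 'T', 'U']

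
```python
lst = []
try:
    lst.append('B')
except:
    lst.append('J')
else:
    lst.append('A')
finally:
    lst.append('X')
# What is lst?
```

Step-by-step execution trace:
1. try: `lst.append('B')` → lst = ['B']. No exception raised.
2. `except` is skipped.
3. `else` runs: `lst.append('A')` → lst = ['B', 'A'].
4. `finally` always runs: `lst.append('X')` → lst = ['B', 'A', 'X'].
Result: ['B', 'A', 'X']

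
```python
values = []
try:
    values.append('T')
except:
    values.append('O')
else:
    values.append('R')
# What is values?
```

Step-by-step execution trace:
1. try: `values.append('T')` → values = ['T']. No exception raised.
2. `except` is skipped.
3. `else` runs (try completed without exception): `values.append('R')` → values = ['T', 'R'].
Result: ['T', 'R']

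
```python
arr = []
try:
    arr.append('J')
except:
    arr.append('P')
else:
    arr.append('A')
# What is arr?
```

Step-by-step execution trace:
1. try: `arr.append('J')` → arr = ['J']. No exception raised.
2. `except` is skipped.
3. `else` runs (try completed without exception): `arr.append('A')` → arr = ['J', 'A'].
Result: ['J', 'A']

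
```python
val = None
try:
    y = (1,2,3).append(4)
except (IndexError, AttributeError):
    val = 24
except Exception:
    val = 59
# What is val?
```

Step-by-step execution trace:
1. `y = (1,2,3).append(4)` raises AttributeError.
2. `except (IndexError, AttributeError)` matches (AttributeError is in the tuple) → val = 24.
3. `except Exception` is not reached.
Result: 24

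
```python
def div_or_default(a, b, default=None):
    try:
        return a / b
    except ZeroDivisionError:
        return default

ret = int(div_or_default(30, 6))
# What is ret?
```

Step-by-step execution trace:
1. `div_or_default(30, 6)` enters try: `return 30 / 6` → returns 5.0. No exception raised.
2. `except ZeroDivisionError` is skipped.
3. `int(5.0)` → 5 → ret = 5.
Result: 5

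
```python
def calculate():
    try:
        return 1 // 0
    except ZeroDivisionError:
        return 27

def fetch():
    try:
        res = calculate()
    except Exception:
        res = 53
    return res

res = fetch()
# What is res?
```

Step-by-step execution trace:
1. `fetch()` calls `calculate()`.
2. In calculate: `1 // 0` raises ZeroDivisionError; `except ZeroDivisionError` catches it → returns 27.
3. In fetch: `res = calculate()` → res = 27. No exception reaches fetch.
4. `except Exception` is skipped; fetch returns 27.
5. res = 27.
Result: 27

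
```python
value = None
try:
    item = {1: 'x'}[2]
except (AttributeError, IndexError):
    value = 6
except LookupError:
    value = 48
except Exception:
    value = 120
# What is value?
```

Step-by-step execution trace:
1. `item = {1: 'x'}[2]` raises KeyError.
2. `except (AttributeError, IndexError)` does not match KeyError; skipped.
3. `except LookupError` matches (KeyError is a subclass of LookupError) → value = 48.
4. `except Exception` is not reached.
Result: 48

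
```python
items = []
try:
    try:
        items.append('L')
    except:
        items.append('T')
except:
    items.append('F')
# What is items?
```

Step-by-step execution trace:
1. Inner try: `items.append('L')` → items = ['L']. No exception raised.
2. Inner `except` is skipped.
3. Inner try completes normally; outer `except` is skipped.
Result: ['L']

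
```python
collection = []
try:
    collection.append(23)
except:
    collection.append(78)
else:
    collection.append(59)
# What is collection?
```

Step-by-step execution trace:
1. try: `collection.append(23)` → collection = [23]. No exception raised.
2. `except` is skipped.
3. `else` runs (try completed without exception): `collection.append(59)` → collection = [23, 59].
Result: [23, 59]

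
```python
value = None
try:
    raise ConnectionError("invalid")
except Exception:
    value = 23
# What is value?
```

Step-by-step execution trace:
1. `raise ConnectionError(...)` raises ConnectionError.
2. `except Exception` matches (ConnectionError is a subclass of Exception) → value = 23.
Result: 23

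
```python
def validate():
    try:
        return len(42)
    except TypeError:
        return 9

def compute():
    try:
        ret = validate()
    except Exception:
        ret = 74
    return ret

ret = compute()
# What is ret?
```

Step-by-step execution trace:
1. `compute()` calls `validate()`.
2. In validate: `len(42)` raises TypeError; `except TypeError` catches it → returns 9.
3. In compute: `ret = validate()` → ret = 9. No exception reaches compute.
4. `except Exception` is skipped; compute returns 9.
5. ret = 9.
Result: 9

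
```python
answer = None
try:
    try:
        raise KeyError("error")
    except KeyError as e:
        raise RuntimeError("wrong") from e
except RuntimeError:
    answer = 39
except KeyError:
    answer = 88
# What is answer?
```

Step-by-step execution trace:
1. Inner try raises KeyError; inner `except KeyError as e` catches it.
2. `raise RuntimeError(...) from e` raises RuntimeError (KeyError is attached as __cause__, but only RuntimeError is active).
3. Outer `except RuntimeError` matches → answer = 39.
4. `except KeyError` is not reached.
Result: 39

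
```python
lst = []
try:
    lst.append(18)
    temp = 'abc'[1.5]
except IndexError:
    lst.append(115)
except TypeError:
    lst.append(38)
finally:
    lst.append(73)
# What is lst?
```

Step-by-step execution trace:
1. try: `lst.append(18)` → lst = [18].
2. `temp = 'abc'[1.5]` raises TypeError.
3. `except IndexError` does not match TypeError; skipped.
4. `except TypeError` matches → `lst.append(38)` → lst = [18, 38].
5. finally always runs: `lst.append(73)` → lst = [18, 38, 73].
Result: [18, 38, 73]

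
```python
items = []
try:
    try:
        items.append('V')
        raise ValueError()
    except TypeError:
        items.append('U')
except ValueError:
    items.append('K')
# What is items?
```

Step-by-step execution trace:
1. Inner try: `items.append('V')` → items = ['V'].
2. `raise ValueError()` raises ValueError.
3. Inner `except TypeError` does not match ValueError; exception propagates to outer try.
4. Outer `except ValueError` matches → `items.append('K')` → items = ['V', 'K'].
Result: ['V', 'K']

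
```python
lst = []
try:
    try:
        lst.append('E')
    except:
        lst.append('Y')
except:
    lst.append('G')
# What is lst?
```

Step-by-step execution trace:
1. Inner try: `lst.append('E')` → lst = ['E']. No exception raised.
2. Inner `except` is skipped.
3. Inner try completes normally; outer `except` is skipped.
Result: ['E']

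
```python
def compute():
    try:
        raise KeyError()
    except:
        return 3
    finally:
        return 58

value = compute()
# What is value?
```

Step-by-step execution trace:
1. `compute()` enters try: `raise KeyError()` raises KeyError.
2. bare `except` matches → `return 3` sets pending return value 3.
3. Before returning, `finally: return 58` runs and overrides the pending return.
4. compute() returns 58 → value = 58.
Result: 58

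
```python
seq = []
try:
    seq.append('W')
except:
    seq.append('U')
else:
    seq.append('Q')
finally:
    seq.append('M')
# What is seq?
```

Step-by-step execution trace:
1. try: `seq.append('W')` → seq = ['W']. No exception raised.
2. `except` is skipped.
3. `else` runs: `seq.append('Q')` → seq = ['W', 'Q'].
4. `finally` always runs: `seq.append('M')` → seq = ['W', 'Q', 'M'].
Result: ['W', 'Q', 'M']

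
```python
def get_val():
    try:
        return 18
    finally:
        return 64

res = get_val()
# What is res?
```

Step-by-step execution trace:
1. `get_val()` enters try: `return 18` sets pending return value 18.
2. Before returning, `finally: return 64` runs and overrides the pending return.
3. get_val() returns 64 → res = 64.
Result: 64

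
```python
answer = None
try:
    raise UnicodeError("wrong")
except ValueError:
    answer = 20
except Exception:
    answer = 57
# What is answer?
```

Step-by-step execution trace:
1. `raise UnicodeError(...)` raises UnicodeError.
2. `except ValueError` matches (UnicodeError is a subclass of ValueError) → answer = 20.
3. `except Exception` is not reached.
Result: 20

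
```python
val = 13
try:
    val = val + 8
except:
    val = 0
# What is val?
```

Step-by-step execution trace:
1. val starts at 13.
2. try: `val = val + 8` → val = 21. No exception raised.
3. `except` is skipped.
Result: 21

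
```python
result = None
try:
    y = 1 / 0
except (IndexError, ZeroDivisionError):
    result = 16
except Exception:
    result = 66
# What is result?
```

Step-by-step execution trace:
1. `y = 1 / 0` raises ZeroDivisionError.
2. `except (IndexError, ZeroDivisionError)` matches (ZeroDivisionError is in the tuple) → result = 16.
3. `except Exception` is not reached.
Result: 16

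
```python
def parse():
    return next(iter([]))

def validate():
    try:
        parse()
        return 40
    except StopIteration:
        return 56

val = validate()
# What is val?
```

Step-by-step execution trace:
1. `validate()` calls `parse()`.
2. `parse()` evaluates `next(iter([]))`, which raises StopIteration; it propagates to the caller.
3. `return 40` is not reached.
4. `except StopIteration` in validate matches → returns 56.
5. val = 56.
Result: 56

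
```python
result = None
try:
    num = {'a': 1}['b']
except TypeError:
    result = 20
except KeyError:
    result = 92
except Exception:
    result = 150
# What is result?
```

Step-by-step execution trace:
1. `num = {'a': 1}['b']` raises KeyError.
2. `except TypeError` does not match KeyError; skipped.
3. `except KeyError` matches → result = 92.
4. Remaining except clauses are skipped.
Result: 92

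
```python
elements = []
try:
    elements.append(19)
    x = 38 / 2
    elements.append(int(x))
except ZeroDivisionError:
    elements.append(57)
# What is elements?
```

Step-by-step execution trace:
1. try: `elements.append(19)` → elements = [19].
2. `x = 38 / 2` → x = 19.0. No exception raised.
3. `elements.append(int(x))` → elements = [19, 19].
4. `except ZeroDivisionError` is skipped (no exception was raised).
Result: [19, 19]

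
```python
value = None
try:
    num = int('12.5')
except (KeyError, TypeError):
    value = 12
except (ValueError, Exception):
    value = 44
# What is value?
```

Step-by-step execution trace:
1. `num = int('12.5')` raises ValueError.
2. `except (KeyError, TypeError)` does not match ValueError; skipped.
3. `except (ValueError, Exception)` matches (ValueError is in the tuple) → value = 44.
Result: 44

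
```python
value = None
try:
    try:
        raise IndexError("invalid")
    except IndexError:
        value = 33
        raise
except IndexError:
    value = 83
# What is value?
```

Step-by-step execution trace:
1. Inner try: `raise IndexError("invalid")` raises IndexError.
2. Inner `except IndexError` matches → value = 33.
3. bare `raise` re-raises the same IndexError.
4. Outer `except IndexError` matches → value = 83.
Result: 83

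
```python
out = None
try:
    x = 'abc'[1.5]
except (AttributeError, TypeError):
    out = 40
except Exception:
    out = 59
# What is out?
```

Step-by-step execution trace:
1. `x = 'abc'[1.5]` raises TypeError.
2. `except (AttributeError, TypeError)` matches (TypeError is in the tuple) → out = 40.
3. `except Exception` is not reached.
Result: 40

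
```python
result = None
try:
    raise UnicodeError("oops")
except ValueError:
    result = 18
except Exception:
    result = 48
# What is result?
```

Step-by-step execution trace:
1. `raise UnicodeError(...)` raises UnicodeError.
2. `except ValueError` matches (UnicodeError is a subclass of ValueError) → result = 18.
3. `except Exception` is not reached.
Result: 18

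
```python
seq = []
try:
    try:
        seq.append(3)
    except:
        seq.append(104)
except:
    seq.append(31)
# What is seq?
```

Step-by-step execution trace:
1. Inner try: `seq.append(3)` → seq = [3]. No exception raised.
2. Inner `except` is skipped.
3. Inner try completes normally; outer `except` is skipped.
Result: [3]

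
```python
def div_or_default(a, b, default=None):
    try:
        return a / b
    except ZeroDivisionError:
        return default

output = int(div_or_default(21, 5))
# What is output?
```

Step-by-step execution trace:
1. `div_or_default(21, 5)` enters try: `return 21 / 5` → returns 4.2. No exception raised.
2. `except ZeroDivisionError` is skipped.
3. `int(4.2)` → 4 → output = 4.
Result: 4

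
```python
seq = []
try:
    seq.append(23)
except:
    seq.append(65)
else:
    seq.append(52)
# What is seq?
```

Step-by-step execution trace:
1. try: `seq.append(23)` → seq = [23]. No exception raised.
2. `except` is skipped.
3. `else` runs (try completed without exception): `seq.append(52)` → seq = [23, 52].
Result: [23, 52]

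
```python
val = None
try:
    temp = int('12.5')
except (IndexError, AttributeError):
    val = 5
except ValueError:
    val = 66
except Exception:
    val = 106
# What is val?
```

Step-by-step execution trace:
1. `temp = int('12.5')` raises ValueError.
2. `except (IndexError, AttributeError)` does not match ValueError; skipped.
3. `except ValueError` matches (exact type match) → val = 66.
4. `except Exception` is not reached.
Result: 66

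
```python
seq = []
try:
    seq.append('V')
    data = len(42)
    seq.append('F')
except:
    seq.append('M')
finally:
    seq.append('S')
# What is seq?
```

Step-by-step execution trace:
1. try: `seq.append('V')` → seq = ['V'].
2. `data = len(42)` raises TypeError; `seq.append('F')` is not reached.
3. bare `except` matches → `seq.append('M')` → seq = ['V', 'M'].
4. finally always runs: `seq.append('S')` → seq = ['V', 'M', 'S'].
Result: ['V', 'M', 'S']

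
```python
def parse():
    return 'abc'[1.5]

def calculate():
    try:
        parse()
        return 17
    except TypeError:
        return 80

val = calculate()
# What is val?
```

Step-by-step execution trace:
1. `calculate()` calls `parse()`.
2. `parse()` evaluates `'abc'[1.5]`, which raises TypeError; it propagates to the caller.
3. `return 17` is not reached.
4. `except TypeError` in calculate matches → returns 80.
5. val = 80.
Result: 80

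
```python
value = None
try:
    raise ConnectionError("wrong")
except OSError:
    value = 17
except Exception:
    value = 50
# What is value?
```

Step-by-step execution trace:
1. `raise ConnectionError(...)` raises ConnectionError.
2. `except OSError` matches (ConnectionError is a subclass of OSError) → value = 17.
3. `except Exception` is not reached.
Result: 17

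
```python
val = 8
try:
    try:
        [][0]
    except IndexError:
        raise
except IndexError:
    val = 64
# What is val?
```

Step-by-step execution trace:
1. Inner try: `[][0]` raises IndexError.
2. Inner `except IndexError` matches; bare `raise` re-raises the same IndexError.
3. Outer `except IndexError` matches → val = 64.
Result: 64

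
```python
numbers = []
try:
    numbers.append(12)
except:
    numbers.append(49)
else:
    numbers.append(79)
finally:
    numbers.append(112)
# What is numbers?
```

Step-by-step execution trace:
1. try: `numbers.append(12)` → numbers = [12]. No exception raised.
2. `except` is skipped.
3. `else` runs: `numbers.append(79)` → numbers = [12, 79].
4. `finally` always runs: `numbers.append(112)` → numbers = [12, 79, 112].
Result: [12, 79, 112]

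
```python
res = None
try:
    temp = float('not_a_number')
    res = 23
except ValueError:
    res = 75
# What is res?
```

Step-by-step execution trace:
1. `temp = float('not_a_number')` raises ValueError.
2. `res = 23` is not reached.
3. `except ValueError` matches → res = 75.
Result: 75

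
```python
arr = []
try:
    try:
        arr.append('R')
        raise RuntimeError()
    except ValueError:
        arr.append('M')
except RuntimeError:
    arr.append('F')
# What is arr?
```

Step-by-step execution trace:
1. Inner try: `arr.append('R')` → arr = ['R'].
2. `raise RuntimeError()` raises RuntimeError.
3. Inner `except ValueError` does not match RuntimeError; exception propagates to outer try.
4. Outer `except RuntimeError` matches → `arr.append('F')` → arr = ['R', 'F'].
Result: ['R', 'F']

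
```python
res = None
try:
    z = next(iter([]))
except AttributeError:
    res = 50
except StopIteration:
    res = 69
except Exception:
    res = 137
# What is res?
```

Step-by-step execution trace:
1. `z = next(iter([]))` raises StopIteration.
2. `except AttributeError` does not match StopIteration; skipped.
3. `except StopIteration` matches → res = 69.
4. Remaining except clauses are skipped.
Result: 69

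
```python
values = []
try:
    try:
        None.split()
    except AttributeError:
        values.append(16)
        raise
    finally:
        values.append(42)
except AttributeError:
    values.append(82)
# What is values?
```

Step-by-step execution trace:
1. Inner try: `None.split()` raises AttributeError.
2. Inner `except AttributeError` matches → `values.append(16)` → values = [16].
3. bare `raise` re-raises AttributeError.
4. Inner `finally` runs during unwinding: `values.append(42)` → values = [16, 42].
5. Outer `except AttributeError` matches → `values.append(82)` → values = [16, 42, 82].
Result: [16, 42, 82]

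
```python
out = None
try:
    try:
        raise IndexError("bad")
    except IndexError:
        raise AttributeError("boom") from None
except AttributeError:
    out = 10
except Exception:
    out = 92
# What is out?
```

Step-by-step execution trace:
1. Inner try raises IndexError; inner `except IndexError` catches it.
2. `raise AttributeError(...) from None` raises AttributeError (from None suppresses __context__, but the active exception is still AttributeError).
3. Outer `except AttributeError` matches → out = 10.
4. `except Exception` is not reached.
Result: 10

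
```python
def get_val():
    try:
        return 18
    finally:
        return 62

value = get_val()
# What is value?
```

Step-by-step execution trace:
1. `get_val()` enters try: `return 18` sets pending return value 18.
2. Before returning, `finally: return 62` runs and overrides the pending return.
3. get_val() returns 62 → value = 62.
Result: 62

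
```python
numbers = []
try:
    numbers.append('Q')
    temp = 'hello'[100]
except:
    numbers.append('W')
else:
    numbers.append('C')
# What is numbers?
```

Step-by-step execution trace:
1. try: `numbers.append('Q')` → numbers = ['Q'].
2. `temp = 'hello'[100]` raises IndexError.
3. bare `except` matches → `numbers.append('W')` → numbers = ['Q', 'W'].
4. `else` is skipped (an exception was raised).
Result: ['Q', 'W']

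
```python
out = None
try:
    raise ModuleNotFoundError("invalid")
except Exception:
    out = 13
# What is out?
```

Step-by-step execution trace:
1. `raise ModuleNotFoundError(...)` raises ModuleNotFoundError.
2. `except Exception` matches (ModuleNotFoundError is a subclass of Exception) → out = 13.
Result: 13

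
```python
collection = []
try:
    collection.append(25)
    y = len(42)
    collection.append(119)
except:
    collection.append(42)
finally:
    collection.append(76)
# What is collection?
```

Step-by-step execution trace:
1. try: `collection.append(25)` → collection = [25].
2. `y = len(42)` raises TypeError; `collection.append(119)` is not reached.
3. bare `except` matches → `collection.append(42)` → collection = [25, 42].
4. finally always runs: `collection.append(76)` → collection = [25, 42, 76].
Result: [25, 42, 76]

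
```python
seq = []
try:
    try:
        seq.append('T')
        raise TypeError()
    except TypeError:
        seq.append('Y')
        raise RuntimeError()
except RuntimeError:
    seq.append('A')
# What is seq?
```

Step-by-step execution trace:
1. Inner try: `seq.append('T')` → seq = ['T'].
2. `raise TypeError()` raises TypeError.
3. Inner `except TypeError` matches → `seq.append('Y')` → seq = ['T', 'Y'].
4. `raise RuntimeError()` raises RuntimeError; propagates to outer try.
5. Outer `except RuntimeError` matches → `seq.append('A')` → seq = ['T', 'Y', 'A'].
Result: ['T', 'Y', 'A']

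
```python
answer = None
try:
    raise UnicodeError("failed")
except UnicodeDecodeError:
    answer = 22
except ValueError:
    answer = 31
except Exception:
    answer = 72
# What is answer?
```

Step-by-step execution trace:
1. `raise UnicodeError(...)` raises UnicodeError.
2. `except UnicodeDecodeError` does not match (UnicodeError is not a subclass of UnicodeDecodeError); skipped.
3. `except ValueError` matches (UnicodeError is a subclass of ValueError) → answer = 31.
4. `except Exception` is not reached.
Result: 31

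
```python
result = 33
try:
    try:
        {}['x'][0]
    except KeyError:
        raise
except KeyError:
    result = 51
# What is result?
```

Step-by-step execution trace:
1. Inner try: `{}['x'][0]` raises KeyError.
2. Inner `except KeyError` matches; bare `raise` re-raises the same KeyError.
3. Outer `except KeyError` matches → result = 51.
Result: 51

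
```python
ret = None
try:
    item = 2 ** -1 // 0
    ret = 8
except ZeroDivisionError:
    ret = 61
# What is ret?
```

Step-by-step execution trace:
1. `item = 2 ** -1 // 0` raises ZeroDivisionError.
2. `ret = 8` is not reached.
3. `except ZeroDivisionError` matches → ret = 61.
Result: 61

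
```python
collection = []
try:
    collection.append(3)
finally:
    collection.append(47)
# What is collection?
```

Step-by-step execution trace:
1. try: `collection.append(3)` → collection = [3].
2. The try body completes without raising.
3. finally always runs: `collection.append(47)` → collection = [3, 47].
Result: [3, 47]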